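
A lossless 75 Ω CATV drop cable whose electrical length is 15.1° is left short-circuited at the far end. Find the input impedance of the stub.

tan(βl) = 0.27
For a short-circuited stub, Z_in = jZ_0·tan(βl)

Z_in ≈ +j20.2 Ω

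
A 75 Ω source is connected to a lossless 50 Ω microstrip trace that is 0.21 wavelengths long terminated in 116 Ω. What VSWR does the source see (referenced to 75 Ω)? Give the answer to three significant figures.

VSWR ≈ 3.37

βl = 2π × 0.21 = 75.6°
tan(βl) = 3.89
Z_in = Z_0·(Z_L + jZ_0·tanβl)/(Z_0 + jZ_L·tanβl) = 22.7 − j10.3 Ω
Γ_s = (Z_in − Z_s)/(Z_in + Z_s) = (-52.3 − j10.3)/(97.7 − j10.3), |Γ_s| = 0.543
VSWR = (1 + |Γ_s|)/(1 − |Γ_s|)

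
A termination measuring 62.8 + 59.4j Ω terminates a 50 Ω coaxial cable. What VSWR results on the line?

Γ = (Z_L − Z_0)/(Z_L + Z_0) = (12.8 + j59.4)/(112.8 + j59.4)
|Γ| = 60.8/127 = 0.477
VSWR = (1 + |Γ|)/(1 − |Γ|) = 1.48/0.523

VSWR ≈ 2.82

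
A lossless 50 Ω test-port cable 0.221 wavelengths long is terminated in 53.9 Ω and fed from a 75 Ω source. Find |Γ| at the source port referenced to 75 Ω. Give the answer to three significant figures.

βl = 2π × 0.221 = 79.6°
tan(βl) = 5.43
Z_in = Z_0·(Z_L + jZ_0·tanβl)/(Z_0 + jZ_L·tanβl) = 46.6 − j1.25 Ω
Γ_s = (Z_in − Z_s)/(Z_in + Z_s) = (-28.4 − j1.25)/(122 − j1.25), |Γ_s| = 0.234

|Γ| ≈ 0.234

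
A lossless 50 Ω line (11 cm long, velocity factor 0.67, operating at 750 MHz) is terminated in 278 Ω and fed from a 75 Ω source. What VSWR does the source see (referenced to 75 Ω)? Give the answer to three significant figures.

VSWR ≈ 5.05

λ = v/f = 0.67·c / 750 MHz = 0.268 m
βl = 2π·l/λ = 2π × 0.41 = 148°
tan(βl) = -0.631
Z_in = Z_0·(Z_L + jZ_0·tanβl)/(Z_0 + jZ_L·tanβl) = 29.2 + j70.9 Ω
Γ_s = (Z_in − Z_s)/(Z_in + Z_s) = (-45.8 + j70.9)/(104 + j70.9), |Γ_s| = 0.67
VSWR = (1 + |Γ_s|)/(1 − |Γ_s|)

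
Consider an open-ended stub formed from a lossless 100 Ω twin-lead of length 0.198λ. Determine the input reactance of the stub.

X_in ≈ -33.9 Ω (capacitive)

βl = 2π × 0.198 = 71.3°
tan(βl) = 2.95
For an open-ended stub, Z_in = −jZ_0·cot(βl) = −jZ_0/tan(βl)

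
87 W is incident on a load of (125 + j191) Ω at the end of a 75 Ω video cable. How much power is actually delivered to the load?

P_delivered ≈ 42.7 W

|Γ| = |(50 + j191)/(200 + j191)| = 0.714
|Γ|² = 0.51
P_refl = |Γ|²·P_inc = 44.3 W, P_del = (1 − |Γ|²)·P_inc = 42.7 W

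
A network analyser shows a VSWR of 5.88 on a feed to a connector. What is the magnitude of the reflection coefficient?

|Γ| = (S − 1)/(S + 1) = (5.88 − 1)/(5.88 + 1) = 4.88/6.88

|Γ| ≈ 0.709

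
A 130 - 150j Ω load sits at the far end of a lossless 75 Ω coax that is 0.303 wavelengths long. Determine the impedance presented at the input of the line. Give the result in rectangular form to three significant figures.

βl = 2π × 0.303 = 109°
tan(βl) = tan(109°) = -2.89
Z_in = Z_0·(Z_L + jZ_0·tanβl)/(Z_0 + jZ_L·tanβl)
     = 75·(130 − j367)/(-359 − j376)

Z_in ≈ 25.4 + j50.1 Ω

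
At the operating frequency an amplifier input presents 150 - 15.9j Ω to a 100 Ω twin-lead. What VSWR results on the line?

Γ = (Z_L − Z_0)/(Z_L + Z_0) = (50 − j15.9)/(250 − j15.9)
|Γ| = 52.5/251 = 0.209
VSWR = (1 + |Γ|)/(1 − |Γ|) = 1.21/0.791

VSWR ≈ 1.53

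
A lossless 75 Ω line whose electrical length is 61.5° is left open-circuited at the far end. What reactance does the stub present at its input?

tan(βl) = 1.84
For an open-circuited stub, Z_in = −jZ_0·cot(βl) = −jZ_0/tan(βl)

X_in ≈ -40.7 Ω (capacitive)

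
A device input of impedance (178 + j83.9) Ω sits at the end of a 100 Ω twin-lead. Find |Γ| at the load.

|Γ| ≈ 0.394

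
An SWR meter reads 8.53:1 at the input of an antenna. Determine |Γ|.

|Γ| ≈ 0.79

|Γ| = (S − 1)/(S + 1) = (8.53 − 1)/(8.53 + 1) = 7.53/9.53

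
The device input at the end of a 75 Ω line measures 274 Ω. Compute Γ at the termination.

Γ = 0.57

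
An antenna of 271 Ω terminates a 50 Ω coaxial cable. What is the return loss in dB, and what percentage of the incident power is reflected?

RL ≈ 3.24 dB; 47.4% of incident power reflected

Γ = (271 − 50)/(271 + 50) = 0.688
RL = −20·log₁₀(0.688) = 3.24 dB
P_refl/P_inc = |Γ|² = 0.474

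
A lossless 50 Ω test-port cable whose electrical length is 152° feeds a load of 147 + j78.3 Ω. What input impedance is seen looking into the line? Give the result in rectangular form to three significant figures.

tan(βl) = tan(152°) = -0.532
Z_in = Z_0·(Z_L + jZ_0·tanβl)/(Z_0 + jZ_L·tanβl)
     = 50·(147 + j51.7)/(91.6 − j78.2)

Z_in ≈ 32.5 + j55.9 Ω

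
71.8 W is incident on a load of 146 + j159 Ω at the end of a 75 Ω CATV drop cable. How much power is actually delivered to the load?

P_delivered ≈ 42.4 W

|Γ| = |(71 + j159)/(221 + j159)| = 0.64
|Γ|² = 0.409
P_refl = |Γ|²·P_inc = 29.4 W, P_del = (1 − |Γ|²)·P_inc = 42.4 W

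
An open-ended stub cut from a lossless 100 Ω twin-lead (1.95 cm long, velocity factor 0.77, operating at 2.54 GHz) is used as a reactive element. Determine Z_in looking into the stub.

Z_in ≈ −j22.7 Ω

λ = v/f = 0.77·c / 2.54 GHz = 0.0909 m
βl = 2π·l/λ = 2π × 0.214 = 77.2°
tan(βl) = 4.4
For an open-ended stub, Z_in = −jZ_0·cot(βl) = −jZ_0/tan(βl)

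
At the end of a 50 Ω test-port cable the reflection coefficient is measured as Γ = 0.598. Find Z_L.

Z_L = Z_0·(1 + Γ)/(1 − Γ) = 50·(1.6)/(0.402)

Z_L ≈ 199 Ω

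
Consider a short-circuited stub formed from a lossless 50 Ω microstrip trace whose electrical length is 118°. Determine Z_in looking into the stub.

tan(βl) = -1.88
For a short-circuited stub, Z_in = jZ_0·tan(βl)

Z_in ≈ −j94 Ω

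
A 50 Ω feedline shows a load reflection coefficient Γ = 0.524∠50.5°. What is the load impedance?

Z_L = Z_0·(1 + Γ)/(1 − Γ) = 50·(1.33 + j0.404)/(0.667 − j0.404)

Z_L ≈ 59.7 + j66.5 Ω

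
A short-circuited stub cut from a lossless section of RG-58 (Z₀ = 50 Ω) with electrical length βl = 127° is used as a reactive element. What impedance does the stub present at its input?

Z_in ≈ −j66.4 Ω

tan(βl) = -1.33
For a short-circuited stub, Z_in = jZ_0·tan(βl)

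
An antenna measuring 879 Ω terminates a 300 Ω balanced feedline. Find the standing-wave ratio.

VSWR ≈ 2.93

For a purely resistive load, VSWR = R_L/Z_0 or Z_0/R_L (whichever > 1) = 879/300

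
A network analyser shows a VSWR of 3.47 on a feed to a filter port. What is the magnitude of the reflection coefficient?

|Γ| ≈ 0.553

|Γ| = (S − 1)/(S + 1) = (3.47 − 1)/(3.47 + 1) = 2.47/4.47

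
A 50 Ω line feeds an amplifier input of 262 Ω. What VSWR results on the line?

VSWR ≈ 5.24

For a purely resistive load, VSWR = R_L/Z_0 or Z_0/R_L (whichever > 1) = 262/50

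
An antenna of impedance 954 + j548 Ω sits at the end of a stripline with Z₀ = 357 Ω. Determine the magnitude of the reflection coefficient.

Γ = (Z_L − Z_0)/(Z_L + Z_0) = (597 + j548)/(1311 + j548)
|Γ| = 810/1420

|Γ| ≈ 0.57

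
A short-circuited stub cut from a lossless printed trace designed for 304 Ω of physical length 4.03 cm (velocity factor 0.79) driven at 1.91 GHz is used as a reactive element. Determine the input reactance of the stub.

λ = v/f = 0.79·c / 1.91 GHz = 0.124 m
βl = 2π·l/λ = 2π × 0.325 = 117°
tan(βl) = -1.97
For a short-circuited stub, Z_in = jZ_0·tan(βl)

X_in ≈ -599 Ω (capacitive)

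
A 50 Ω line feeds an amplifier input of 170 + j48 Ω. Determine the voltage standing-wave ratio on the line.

Γ = (Z_L − Z_0)/(Z_L + Z_0) = (120 + j48)/(220 + j48)
|Γ| = 129/225 = 0.574
VSWR = (1 + |Γ|)/(1 − |Γ|) = 1.57/0.426

VSWR ≈ 3.69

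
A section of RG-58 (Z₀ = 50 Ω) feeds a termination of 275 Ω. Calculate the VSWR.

VSWR ≈ 5.5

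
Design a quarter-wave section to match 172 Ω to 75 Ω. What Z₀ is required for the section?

Z_qwt = √(Z_0·R_L) = √(75 × 172) = √12900

Z_qwt ≈ 114 Ω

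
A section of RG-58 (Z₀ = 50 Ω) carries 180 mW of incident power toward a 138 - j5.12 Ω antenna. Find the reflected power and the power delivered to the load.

P_reflected ≈ 39.5 mW; P_delivered ≈ 140 mW

|Γ| = |(88 − j5.12)/(188 − j5.12)| = 0.469
|Γ|² = 0.22
P_refl = |Γ|²·P_inc = 39.5 mW, P_del = (1 − |Γ|²)·P_inc = 140 mW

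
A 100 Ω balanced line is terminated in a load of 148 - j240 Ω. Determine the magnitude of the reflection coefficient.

|Γ| ≈ 0.709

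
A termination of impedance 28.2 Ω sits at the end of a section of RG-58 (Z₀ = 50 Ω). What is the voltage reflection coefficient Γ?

Γ = -0.279

Γ = (Z_L − Z_0)/(Z_L + Z_0) = (28.2 − 50)/(28.2 + 50) = -21.8/78.2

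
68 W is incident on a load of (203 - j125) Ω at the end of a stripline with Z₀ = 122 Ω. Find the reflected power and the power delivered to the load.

P_reflected ≈ 12.4 W; P_delivered ≈ 55.6 W

|Γ| = |(81 − j125)/(325 − j125)| = 0.428
|Γ|² = 0.183
P_refl = |Γ|²·P_inc = 12.4 W, P_del = (1 − |Γ|²)·P_inc = 55.6 W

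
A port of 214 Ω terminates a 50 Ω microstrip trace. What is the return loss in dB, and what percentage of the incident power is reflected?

Γ = (214 − 50)/(214 + 50) = 0.621
RL = −20·log₁₀(0.621) = 4.14 dB
P_refl/P_inc = |Γ|² = 0.386

RL ≈ 4.14 dB; 38.6% of incident power reflected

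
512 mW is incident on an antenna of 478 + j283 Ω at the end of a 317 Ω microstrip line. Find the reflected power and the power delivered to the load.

|Γ| = |(161 + j283)/(795 + j283)| = 0.386
|Γ|² = 0.149
P_refl = |Γ|²·P_inc = 76.2 mW, P_del = (1 − |Γ|²)·P_inc = 436 mW

P_reflected ≈ 76.2 mW; P_delivered ≈ 436 mW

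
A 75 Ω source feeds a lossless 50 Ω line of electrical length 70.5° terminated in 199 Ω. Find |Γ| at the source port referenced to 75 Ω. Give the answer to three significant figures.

|Γ| ≈ 0.698

tan(βl) = 2.82
Z_in = Z_0·(Z_L + jZ_0·tanβl)/(Z_0 + jZ_L·tanβl) = 14 − j16.5 Ω
Γ_s = (Z_in − Z_s)/(Z_in + Z_s) = (-61 − j16.5)/(89 − j16.5), |Γ_s| = 0.698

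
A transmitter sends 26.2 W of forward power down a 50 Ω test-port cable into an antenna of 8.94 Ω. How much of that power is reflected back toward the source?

Γ = (8.94 − 50)/(8.94 + 50) = -0.697
|Γ|² = 0.485
P_refl = |Γ|²·P_inc = 12.7 W, P_del = (1 − |Γ|²)·P_inc = 13.5 W

P_reflected ≈ 12.7 W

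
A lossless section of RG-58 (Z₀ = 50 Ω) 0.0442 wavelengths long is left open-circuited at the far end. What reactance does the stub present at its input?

X_in ≈ -175 Ω (capacitive)

βl = 2π × 0.0442 = 15.9°
tan(βl) = 0.285
For an open-circuited stub, Z_in = −jZ_0·cot(βl) = −jZ_0/tan(βl)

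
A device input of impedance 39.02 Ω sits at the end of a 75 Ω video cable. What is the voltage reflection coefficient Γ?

Γ = -0.316

Γ = (Z_L − Z_0)/(Z_L + Z_0) = (39.02 − 75)/(39.02 + 75) = -35.98/114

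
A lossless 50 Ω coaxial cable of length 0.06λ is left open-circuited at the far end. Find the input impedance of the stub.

Z_in ≈ −j126 Ω

βl = 2π × 0.06 = 21.6°
tan(βl) = 0.396
For an open-circuited stub, Z_in = −jZ_0·cot(βl) = −jZ_0/tan(βl)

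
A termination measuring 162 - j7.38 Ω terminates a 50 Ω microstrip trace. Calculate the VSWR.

Γ = (Z_L − Z_0)/(Z_L + Z_0) = (112 − j7.38)/(212 − j7.38)
|Γ| = 112/212 = 0.529
VSWR = (1 + |Γ|)/(1 − |Γ|) = 1.53/0.471

VSWR ≈ 3.25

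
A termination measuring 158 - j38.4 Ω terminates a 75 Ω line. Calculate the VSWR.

VSWR ≈ 2.26

Γ = (Z_L − Z_0)/(Z_L + Z_0) = (83 − j38.4)/(233 − j38.4)
|Γ| = 91.5/236 = 0.387
VSWR = (1 + |Γ|)/(1 − |Γ|) = 1.39/0.613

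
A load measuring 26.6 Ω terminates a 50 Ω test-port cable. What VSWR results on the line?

Γ = (26.6 − 50)/(26.6 + 50) = -0.305
VSWR = (1 + 0.305)/(1 − 0.305)

VSWR ≈ 1.88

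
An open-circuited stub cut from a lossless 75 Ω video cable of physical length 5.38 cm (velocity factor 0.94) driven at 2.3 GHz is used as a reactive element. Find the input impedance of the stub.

Z_in ≈ +j185 Ω

λ = v/f = 0.94·c / 2.3 GHz = 0.123 m
βl = 2π·l/λ = 2π × 0.439 = 158°
tan(βl) = -0.405
For an open-circuited stub, Z_in = −jZ_0·cot(βl) = −jZ_0/tan(βl)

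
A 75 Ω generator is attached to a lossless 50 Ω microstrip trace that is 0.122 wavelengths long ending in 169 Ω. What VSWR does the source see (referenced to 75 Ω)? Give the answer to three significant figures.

βl = 2π × 0.122 = 43.9°
tan(βl) = 0.963
Z_in = Z_0·(Z_L + jZ_0·tanβl)/(Z_0 + jZ_L·tanβl) = 28.1 − j43.3 Ω
Γ_s = (Z_in − Z_s)/(Z_in + Z_s) = (-46.9 − j43.3)/(103 − j43.3), |Γ_s| = 0.571
VSWR = (1 + |Γ_s|)/(1 − |Γ_s|)

VSWR ≈ 3.66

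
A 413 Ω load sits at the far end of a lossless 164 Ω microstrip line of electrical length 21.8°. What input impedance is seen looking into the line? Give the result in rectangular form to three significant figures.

Z_in ≈ 238 − j174 Ω

tan(βl) = tan(21.8°) = 0.4
Z_in = Z_0·(Z_L + jZ_0·tanβl)/(Z_0 + jZ_L·tanβl)
     = 164·(413 + j65.6)/(164 + j165)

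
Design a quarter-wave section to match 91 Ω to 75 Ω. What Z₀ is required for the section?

Z_qwt = √(Z_0·R_L) = √(75 × 91) = √6825

Z_qwt ≈ 82.6 Ω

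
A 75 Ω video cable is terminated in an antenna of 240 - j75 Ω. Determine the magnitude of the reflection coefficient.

Γ = (Z_L − Z_0)/(Z_L + Z_0) = (165 − j75)/(315 − j75)
|Γ| = 181/324

|Γ| ≈ 0.56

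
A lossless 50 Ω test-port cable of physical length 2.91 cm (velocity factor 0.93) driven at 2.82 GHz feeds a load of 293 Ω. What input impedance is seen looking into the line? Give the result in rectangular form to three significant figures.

Z_in ≈ 9.2 + j13.8 Ω

λ = v/f = 0.93·c / 2.82 GHz = 0.0989 m
βl = 2π·l/λ = 2π × 0.294 = 106°
tan(βl) = tan(106°) = -3.51
Z_in = Z_0·(Z_L + jZ_0·tanβl)/(Z_0 + jZ_L·tanβl)
     = 50·(293 − j176)/(50 − j1030)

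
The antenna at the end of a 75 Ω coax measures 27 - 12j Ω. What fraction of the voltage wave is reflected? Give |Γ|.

|Γ| ≈ 0.482

Γ = (Z_L − Z_0)/(Z_L + Z_0) = (-48 − j12)/(102 − j12)
|Γ| = 49.5/103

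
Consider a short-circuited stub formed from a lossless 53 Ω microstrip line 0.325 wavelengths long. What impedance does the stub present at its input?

Z_in ≈ −j104 Ω

βl = 2π × 0.325 = 117°
tan(βl) = -1.96
For a short-circuited stub, Z_in = jZ_0·tan(βl)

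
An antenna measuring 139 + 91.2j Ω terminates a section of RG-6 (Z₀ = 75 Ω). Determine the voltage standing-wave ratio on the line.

VSWR ≈ 2.84

Γ = (Z_L − Z_0)/(Z_L + Z_0) = (64 + j91.2)/(214 + j91.2)
|Γ| = 111/233 = 0.479
VSWR = (1 + |Γ|)/(1 − |Γ|) = 1.48/0.521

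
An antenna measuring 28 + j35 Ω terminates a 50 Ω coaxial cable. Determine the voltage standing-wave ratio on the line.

Γ = (Z_L − Z_0)/(Z_L + Z_0) = (-22 + j35)/(78 + j35)
|Γ| = 41.3/85.5 = 0.484
VSWR = (1 + |Γ|)/(1 − |Γ|) = 1.48/0.516

VSWR ≈ 2.87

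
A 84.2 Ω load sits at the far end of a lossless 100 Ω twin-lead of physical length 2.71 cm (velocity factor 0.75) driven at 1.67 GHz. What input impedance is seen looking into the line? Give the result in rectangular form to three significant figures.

λ = v/f = 0.75·c / 1.67 GHz = 0.135 m
βl = 2π·l/λ = 2π × 0.201 = 72.4°
tan(βl) = tan(72.4°) = 3.15
Z_in = Z_0·(Z_L + jZ_0·tanβl)/(Z_0 + jZ_L·tanβl)
     = 100·(84.2 + j315)/(100 + j266)

Z_in ≈ 114 + j11.4 Ω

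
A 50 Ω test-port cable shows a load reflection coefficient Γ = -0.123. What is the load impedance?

Z_L = Z_0·(1 + Γ)/(1 − Γ) = 50·(0.877)/(1.12)

Z_L ≈ 39 Ω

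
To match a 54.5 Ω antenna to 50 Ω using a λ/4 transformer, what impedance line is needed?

Z_qwt ≈ 52.2 Ω

Z_qwt = √(Z_0·R_L) = √(50 × 54.5) = √2725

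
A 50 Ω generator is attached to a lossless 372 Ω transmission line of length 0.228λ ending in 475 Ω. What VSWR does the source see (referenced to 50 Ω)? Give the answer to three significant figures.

VSWR ≈ 5.9

βl = 2π × 0.228 = 82.1°
tan(βl) = 7.19
Z_in = Z_0·(Z_L + jZ_0·tanβl)/(Z_0 + jZ_L·tanβl) = 293 − j19.8 Ω
Γ_s = (Z_in − Z_s)/(Z_in + Z_s) = (243 − j19.8)/(343 − j19.8), |Γ_s| = 0.71
VSWR = (1 + |Γ_s|)/(1 − |Γ_s|)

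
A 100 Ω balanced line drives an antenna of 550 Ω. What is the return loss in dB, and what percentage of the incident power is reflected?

RL ≈ 3.19 dB; 47.9% of incident power reflected

Γ = (550 − 100)/(550 + 100) = 0.692
RL = −20·log₁₀(0.692) = 3.19 dB
P_refl/P_inc = |Γ|² = 0.479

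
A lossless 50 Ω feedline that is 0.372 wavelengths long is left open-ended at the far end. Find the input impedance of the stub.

Z_in ≈ +j48.1 Ω

βl = 2π × 0.372 = 134°
tan(βl) = -1.04
For an open-ended stub, Z_in = −jZ_0·cot(βl) = −jZ_0/tan(βl)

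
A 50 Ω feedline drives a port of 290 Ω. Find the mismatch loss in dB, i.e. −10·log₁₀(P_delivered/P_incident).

Γ = (290 − 50)/(290 + 50) = 0.706
|Γ|² = 0.498, so P_del/P_inc = 1 − |Γ|² = 0.502
ML = −10·log₁₀(1 − |Γ|²)

mismatch loss ≈ 3 dB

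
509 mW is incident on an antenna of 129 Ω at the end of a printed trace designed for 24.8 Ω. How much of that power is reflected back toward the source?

Γ = (129 − 24.8)/(129 + 24.8) = 0.678
|Γ|² = 0.459
P_refl = |Γ|²·P_inc = 234 mW, P_del = (1 − |Γ|²)·P_inc = 275 mW

P_reflected ≈ 234 mW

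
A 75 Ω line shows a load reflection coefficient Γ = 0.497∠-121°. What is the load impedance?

Z_L = Z_0·(1 + Γ)/(1 − Γ) = 75·(0.744 − j0.426)/(1.26 + j0.426)

Z_L ≈ 32.1 − j36.3 Ω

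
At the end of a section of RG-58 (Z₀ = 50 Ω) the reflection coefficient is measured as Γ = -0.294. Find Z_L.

Z_L = Z_0·(1 + Γ)/(1 − Γ) = 50·(0.706)/(1.29)

Z_L ≈ 27.3 Ω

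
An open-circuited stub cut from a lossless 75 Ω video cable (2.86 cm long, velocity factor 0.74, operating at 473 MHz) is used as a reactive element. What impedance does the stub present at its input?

λ = v/f = 0.74·c / 473 MHz = 0.469 m
βl = 2π·l/λ = 2π × 0.0609 = 21.9°
tan(βl) = 0.403
For an open-circuited stub, Z_in = −jZ_0·cot(βl) = −jZ_0/tan(βl)

Z_in ≈ −j186 Ω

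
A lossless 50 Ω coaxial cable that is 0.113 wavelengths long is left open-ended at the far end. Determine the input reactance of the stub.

X_in ≈ -58.2 Ω (capacitive)

βl = 2π × 0.113 = 40.7°
tan(βl) = 0.86
For an open-ended stub, Z_in = −jZ_0·cot(βl) = −jZ_0/tan(βl)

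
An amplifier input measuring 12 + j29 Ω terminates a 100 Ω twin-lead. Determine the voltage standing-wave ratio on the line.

VSWR ≈ 9.04

Γ = (Z_L − Z_0)/(Z_L + Z_0) = (-88 + j29)/(112 + j29)
|Γ| = 92.7/116 = 0.801
VSWR = (1 + |Γ|)/(1 − |Γ|) = 1.8/0.199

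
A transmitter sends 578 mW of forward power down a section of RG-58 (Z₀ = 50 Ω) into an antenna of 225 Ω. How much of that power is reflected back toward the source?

Γ = (225 − 50)/(225 + 50) = 0.636
|Γ|² = 0.405
P_refl = |Γ|²·P_inc = 234 mW, P_del = (1 − |Γ|²)·P_inc = 344 mW

P_reflected ≈ 234 mW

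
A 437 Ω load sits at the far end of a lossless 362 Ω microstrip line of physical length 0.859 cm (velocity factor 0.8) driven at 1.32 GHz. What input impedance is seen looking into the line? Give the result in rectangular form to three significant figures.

Z_in ≈ 421 − j44.6 Ω

λ = v/f = 0.8·c / 1.32 GHz = 0.182 m
βl = 2π·l/λ = 2π × 0.0472 = 17°
tan(βl) = tan(17°) = 0.306
Z_in = Z_0·(Z_L + jZ_0·tanβl)/(Z_0 + jZ_L·tanβl)
     = 362·(437 + j111)/(362 + j134)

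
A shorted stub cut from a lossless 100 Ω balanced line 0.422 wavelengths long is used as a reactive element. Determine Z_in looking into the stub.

βl = 2π × 0.422 = 152°
tan(βl) = -0.534
For a shorted stub, Z_in = jZ_0·tan(βl)

Z_in ≈ −j53.4 Ω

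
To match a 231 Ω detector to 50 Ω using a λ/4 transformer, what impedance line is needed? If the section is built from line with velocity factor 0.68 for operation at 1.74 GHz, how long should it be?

Z_qwt = √(Z_0·R_L) = √(50 × 231) = √11550
λ = 0.68·c/f = 0.117 m, so l = λ/4 = 0.0293 m

Z_qwt ≈ 107 Ω; length ≈ 2.93 cm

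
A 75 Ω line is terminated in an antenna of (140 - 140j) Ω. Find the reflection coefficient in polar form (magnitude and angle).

Γ = (Z_L − Z_0)/(Z_L + Z_0) = (65 − j140)/(215 − j140)
|Γ| = 154/257 = 0.602

Γ ≈ 0.602 ∠ -32°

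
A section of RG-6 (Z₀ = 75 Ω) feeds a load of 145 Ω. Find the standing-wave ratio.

VSWR ≈ 1.93

For a purely resistive load, VSWR = R_L/Z_0 or Z_0/R_L (whichever > 1) = 145/75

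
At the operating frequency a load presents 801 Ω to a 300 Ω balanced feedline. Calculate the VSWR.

VSWR ≈ 2.67

Γ = (801 − 300)/(801 + 300) = 0.455
VSWR = (1 + 0.455)/(1 − 0.455)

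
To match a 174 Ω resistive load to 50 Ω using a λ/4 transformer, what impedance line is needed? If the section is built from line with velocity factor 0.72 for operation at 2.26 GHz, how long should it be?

Z_qwt ≈ 93.3 Ω; length ≈ 2.39 cm

Z_qwt = √(Z_0·R_L) = √(50 × 174) = √8700
λ = 0.72·c/f = 0.0956 m, so l = λ/4 = 0.0239 m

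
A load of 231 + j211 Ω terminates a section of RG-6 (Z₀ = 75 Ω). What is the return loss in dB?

Γ = (156 + j211)/(306 + j211), |Γ| = 0.706
RL = −20·log₁₀|Γ| = −20·log₁₀(0.706)

RL ≈ 3.02 dB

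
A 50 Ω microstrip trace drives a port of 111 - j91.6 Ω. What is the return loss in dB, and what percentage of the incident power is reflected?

RL ≈ 4.52 dB; 35.3% of incident power reflected

Γ = (61 − j91.6)/(161 − j91.6), |Γ| = 0.594
RL = −20·log₁₀(0.594) = 4.52 dB
P_refl/P_inc = |Γ|² = 0.353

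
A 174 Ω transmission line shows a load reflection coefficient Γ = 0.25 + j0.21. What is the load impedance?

Z_L ≈ 256 + j120 Ω

Z_L = Z_0·(1 + Γ)/(1 − Γ) = 174·(1.25 + j0.21)/(0.75 − j0.21)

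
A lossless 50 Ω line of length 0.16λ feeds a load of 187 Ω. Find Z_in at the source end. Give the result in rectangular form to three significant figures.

βl = 2π × 0.16 = 57.6°
tan(βl) = tan(57.6°) = 1.58
Z_in = Z_0·(Z_L + jZ_0·tanβl)/(Z_0 + jZ_L·tanβl)
     = 50·(187 + j78.8)/(50 + j295)

Z_in ≈ 18.2 − j28.6 Ω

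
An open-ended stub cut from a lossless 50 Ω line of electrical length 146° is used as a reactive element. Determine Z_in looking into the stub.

Z_in ≈ +j74.1 Ω

tan(βl) = -0.675
For an open-ended stub, Z_in = −jZ_0·cot(βl) = −jZ_0/tan(βl)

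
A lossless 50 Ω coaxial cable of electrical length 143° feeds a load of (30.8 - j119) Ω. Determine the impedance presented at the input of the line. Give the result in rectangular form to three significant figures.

Z_in ≈ 57.1 + j164 Ω

tan(βl) = tan(143°) = -0.754
Z_in = Z_0·(Z_L + jZ_0·tanβl)/(Z_0 + jZ_L·tanβl)
     = 50·(30.8 − j157)/(-39.7 − j23.2)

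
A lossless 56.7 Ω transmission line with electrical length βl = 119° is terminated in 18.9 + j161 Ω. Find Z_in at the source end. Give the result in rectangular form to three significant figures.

tan(βl) = tan(119°) = -1.8
Z_in = Z_0·(Z_L + jZ_0·tanβl)/(Z_0 + jZ_L·tanβl)
     = 56.7·(18.9 + j58.7)/(347 − j34.1)

Z_in ≈ 2.12 + j9.8 Ω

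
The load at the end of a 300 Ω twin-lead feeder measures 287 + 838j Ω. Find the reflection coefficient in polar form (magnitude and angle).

Γ = (Z_L − Z_0)/(Z_L + Z_0) = (-13 + j838)/(587 + j838)
|Γ| = 838/1020 = 0.819

Γ ≈ 0.819 ∠ 35.9°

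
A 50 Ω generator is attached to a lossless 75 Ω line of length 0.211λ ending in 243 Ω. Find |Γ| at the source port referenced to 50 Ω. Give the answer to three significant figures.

βl = 2π × 0.211 = 76°
tan(βl) = 4
Z_in = Z_0·(Z_L + jZ_0·tanβl)/(Z_0 + jZ_L·tanβl) = 24.5 − j16.9 Ω
Γ_s = (Z_in − Z_s)/(Z_in + Z_s) = (-25.5 − j16.9)/(74.5 − j16.9), |Γ_s| = 0.401

|Γ| ≈ 0.401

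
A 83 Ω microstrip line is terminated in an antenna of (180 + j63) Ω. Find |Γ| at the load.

|Γ| ≈ 0.428

Γ = (Z_L − Z_0)/(Z_L + Z_0) = (97 + j63)/(263 + j63)
|Γ| = 116/270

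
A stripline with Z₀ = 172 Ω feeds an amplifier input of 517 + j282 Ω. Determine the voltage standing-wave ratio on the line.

VSWR ≈ 3.98

Γ = (Z_L − Z_0)/(Z_L + Z_0) = (345 + j282)/(689 + j282)
|Γ| = 446/744 = 0.599
VSWR = (1 + |Γ|)/(1 − |Γ|) = 1.6/0.401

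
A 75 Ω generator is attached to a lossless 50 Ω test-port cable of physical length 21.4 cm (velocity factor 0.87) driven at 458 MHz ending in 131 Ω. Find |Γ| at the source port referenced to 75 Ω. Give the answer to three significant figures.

λ = v/f = 0.87·c / 458 MHz = 0.57 m
βl = 2π·l/λ = 2π × 0.376 = 135°
tan(βl) = -0.993
Z_in = Z_0·(Z_L + jZ_0·tanβl)/(Z_0 + jZ_L·tanβl) = 33.5 + j37.5 Ω
Γ_s = (Z_in − Z_s)/(Z_in + Z_s) = (-41.5 + j37.5)/(108 + j37.5), |Γ_s| = 0.487

|Γ| ≈ 0.487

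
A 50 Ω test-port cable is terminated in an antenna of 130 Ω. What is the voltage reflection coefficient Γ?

Γ = (Z_L − Z_0)/(Z_L + Z_0) = (130 − 50)/(130 + 50) = 80/180

Γ = 0.444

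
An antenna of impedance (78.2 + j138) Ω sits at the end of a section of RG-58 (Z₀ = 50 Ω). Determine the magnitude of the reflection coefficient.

|Γ| ≈ 0.748

Γ = (Z_L − Z_0)/(Z_L + Z_0) = (28.2 + j138)/(128.2 + j138)
|Γ| = 141/188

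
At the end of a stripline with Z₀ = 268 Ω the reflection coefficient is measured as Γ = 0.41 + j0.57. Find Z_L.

Z_L ≈ 202 + j454 Ω

Z_L = Z_0·(1 + Γ)/(1 − Γ) = 268·(1.41 + j0.57)/(0.59 − j0.57)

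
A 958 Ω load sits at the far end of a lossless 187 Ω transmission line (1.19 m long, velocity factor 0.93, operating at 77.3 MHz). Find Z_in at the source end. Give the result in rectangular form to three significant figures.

λ = v/f = 0.93·c / 77.3 MHz = 3.61 m
βl = 2π·l/λ = 2π × 0.33 = 119°
tan(βl) = tan(119°) = -1.83
Z_in = Z_0·(Z_L + jZ_0·tanβl)/(Z_0 + jZ_L·tanβl)
     = 187·(958 − j342)/(187 − j1750)

Z_in ≈ 46.9 + j97.3 Ω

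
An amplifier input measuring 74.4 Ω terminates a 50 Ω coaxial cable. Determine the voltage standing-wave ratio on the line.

VSWR ≈ 1.49

Γ = (74.4 − 50)/(74.4 + 50) = 0.196
VSWR = (1 + 0.196)/(1 − 0.196)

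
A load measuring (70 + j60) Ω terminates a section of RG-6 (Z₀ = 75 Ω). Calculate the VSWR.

Γ = (Z_L − Z_0)/(Z_L + Z_0) = (-5 + j60)/(145 + j60)
|Γ| = 60.2/157 = 0.384
VSWR = (1 + |Γ|)/(1 − |Γ|) = 1.38/0.616

VSWR ≈ 2.25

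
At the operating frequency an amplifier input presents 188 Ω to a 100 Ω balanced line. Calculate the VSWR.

Γ = (188 − 100)/(188 + 100) = 0.306
VSWR = (1 + 0.306)/(1 − 0.306)

VSWR ≈ 1.88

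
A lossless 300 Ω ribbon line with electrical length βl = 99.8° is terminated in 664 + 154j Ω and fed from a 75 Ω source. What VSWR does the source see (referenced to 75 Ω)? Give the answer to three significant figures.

tan(βl) = -5.79
Z_in = Z_0·(Z_L + jZ_0·tanβl)/(Z_0 + jZ_L·tanβl) = 127 + j12.3 Ω
Γ_s = (Z_in − Z_s)/(Z_in + Z_s) = (52.4 + j12.3)/(202 + j12.3), |Γ_s| = 0.265
VSWR = (1 + |Γ_s|)/(1 − |Γ_s|)

VSWR ≈ 1.72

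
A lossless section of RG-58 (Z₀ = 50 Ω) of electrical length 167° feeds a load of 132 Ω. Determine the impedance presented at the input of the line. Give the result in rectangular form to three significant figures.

tan(βl) = tan(167°) = -0.231
Z_in = Z_0·(Z_L + jZ_0·tanβl)/(Z_0 + jZ_L·tanβl)
     = 50·(132 − j11.5)/(50 − j30.5)

Z_in ≈ 101 + j50.2 Ω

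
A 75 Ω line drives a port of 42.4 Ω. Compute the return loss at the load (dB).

Γ = (42.4 − 75)/(42.4 + 75) = -0.278
RL = −20·log₁₀|Γ| = −20·log₁₀(0.278)

RL ≈ 11.1 dB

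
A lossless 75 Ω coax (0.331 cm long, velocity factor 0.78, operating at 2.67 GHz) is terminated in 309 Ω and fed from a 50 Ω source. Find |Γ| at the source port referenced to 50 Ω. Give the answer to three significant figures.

λ = v/f = 0.78·c / 2.67 GHz = 0.0876 m
βl = 2π·l/λ = 2π × 0.0378 = 13.6°
tan(βl) = 0.242
Z_in = Z_0·(Z_L + jZ_0·tanβl)/(Z_0 + jZ_L·tanβl) = 164 − j145 Ω
Γ_s = (Z_in − Z_s)/(Z_in + Z_s) = (114 − j145)/(214 − j145), |Γ_s| = 0.714

|Γ| ≈ 0.714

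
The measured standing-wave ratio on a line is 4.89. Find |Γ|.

|Γ| ≈ 0.66

|Γ| = (S − 1)/(S + 1) = (4.89 − 1)/(4.89 + 1) = 3.89/5.89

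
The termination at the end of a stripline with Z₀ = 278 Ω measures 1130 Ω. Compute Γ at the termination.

Γ = 0.605

Γ = (Z_L − Z_0)/(Z_L + Z_0) = (1130 − 278)/(1130 + 278) = 852/1408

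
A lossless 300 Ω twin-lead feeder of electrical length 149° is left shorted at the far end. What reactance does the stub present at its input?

tan(βl) = -0.601
For a shorted stub, Z_in = jZ_0·tan(βl)

X_in ≈ -180 Ω (capacitive)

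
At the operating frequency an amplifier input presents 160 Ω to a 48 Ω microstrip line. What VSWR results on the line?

VSWR ≈ 3.33

For a purely resistive load, VSWR = R_L/Z_0 or Z_0/R_L (whichever > 1) = 160/48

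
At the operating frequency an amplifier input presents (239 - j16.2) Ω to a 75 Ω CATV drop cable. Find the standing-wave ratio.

Γ = (Z_L − Z_0)/(Z_L + Z_0) = (164 − j16.2)/(314 − j16.2)
|Γ| = 165/314 = 0.524
VSWR = (1 + |Γ|)/(1 − |Γ|) = 1.52/0.476

VSWR ≈ 3.2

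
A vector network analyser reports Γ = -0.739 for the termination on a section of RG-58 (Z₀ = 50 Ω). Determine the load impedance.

Z_L = Z_0·(1 + Γ)/(1 − Γ) = 50·(0.261)/(1.74)

Z_L ≈ 7.5 Ω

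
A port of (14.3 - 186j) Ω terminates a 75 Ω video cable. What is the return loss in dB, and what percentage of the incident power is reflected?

Γ = (-60.7 − j186)/(89.3 − j186), |Γ| = 0.948
RL = −20·log₁₀(0.948) = 0.461 dB
P_refl/P_inc = |Γ|² = 0.899

RL ≈ 0.461 dB; 89.9% of incident power reflected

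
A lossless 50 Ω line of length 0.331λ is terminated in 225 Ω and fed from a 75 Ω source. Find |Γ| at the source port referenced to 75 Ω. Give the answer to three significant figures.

|Γ| ≈ 0.709

βl = 2π × 0.331 = 119°
tan(βl) = -1.79
Z_in = Z_0·(Z_L + jZ_0·tanβl)/(Z_0 + jZ_L·tanβl) = 14.3 + j26.1 Ω
Γ_s = (Z_in − Z_s)/(Z_in + Z_s) = (-60.7 + j26.1)/(89.3 + j26.1), |Γ_s| = 0.709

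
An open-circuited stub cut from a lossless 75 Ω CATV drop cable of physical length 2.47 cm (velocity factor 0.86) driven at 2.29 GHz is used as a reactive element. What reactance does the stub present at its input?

X_in ≈ -14.7 Ω (capacitive)

λ = v/f = 0.86·c / 2.29 GHz = 0.113 m
βl = 2π·l/λ = 2π × 0.219 = 78.9°
tan(βl) = 5.11
For an open-circuited stub, Z_in = −jZ_0·cot(βl) = −jZ_0/tan(βl)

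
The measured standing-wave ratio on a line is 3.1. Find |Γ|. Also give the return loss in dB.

|Γ| ≈ 0.512; return loss ≈ 5.81 dB

|Γ| = (S − 1)/(S + 1) = (3.1 − 1)/(3.1 + 1) = 2.1/4.1
RL = −20·log₁₀|Γ| = −20·log₁₀(0.512)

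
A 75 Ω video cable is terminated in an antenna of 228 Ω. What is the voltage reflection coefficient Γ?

Γ = (Z_L − Z_0)/(Z_L + Z_0) = (228 − 75)/(228 + 75) = 153/303

Γ = 0.505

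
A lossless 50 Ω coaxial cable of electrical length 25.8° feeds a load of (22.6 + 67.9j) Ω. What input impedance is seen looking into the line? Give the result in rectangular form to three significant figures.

tan(βl) = tan(25.8°) = 0.483
Z_in = Z_0·(Z_L + jZ_0·tanβl)/(Z_0 + jZ_L·tanβl)
     = 50·(22.6 + j92.1)/(17.2 + j10.9)

Z_in ≈ 168 + j161 Ω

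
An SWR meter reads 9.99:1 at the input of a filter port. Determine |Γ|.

|Γ| = (S − 1)/(S + 1) = (9.99 − 1)/(9.99 + 1) = 8.99/11

|Γ| ≈ 0.818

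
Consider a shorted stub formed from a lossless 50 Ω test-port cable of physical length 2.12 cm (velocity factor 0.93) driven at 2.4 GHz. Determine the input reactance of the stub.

λ = v/f = 0.93·c / 2.4 GHz = 0.116 m
βl = 2π·l/λ = 2π × 0.182 = 65.7°
tan(βl) = 2.21
For a shorted stub, Z_in = jZ_0·tan(βl)

X_in ≈ 110 Ω (inductive)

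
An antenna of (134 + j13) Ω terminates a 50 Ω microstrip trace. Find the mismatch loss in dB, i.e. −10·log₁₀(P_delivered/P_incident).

mismatch loss ≈ 1.04 dB

Γ = (84 + j13)/(184 + j13), |Γ| = 0.461
|Γ|² = 0.212, so P_del/P_inc = 1 − |Γ|² = 0.788
ML = −10·log₁₀(1 − |Γ|²)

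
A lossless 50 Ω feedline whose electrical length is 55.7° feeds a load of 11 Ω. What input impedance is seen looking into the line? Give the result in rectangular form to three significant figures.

tan(βl) = tan(55.7°) = 1.47
Z_in = Z_0·(Z_L + jZ_0·tanβl)/(Z_0 + jZ_L·tanβl)
     = 50·(11 + j73.3)/(50 + j16.1)

Z_in ≈ 31.4 + j63.2 Ω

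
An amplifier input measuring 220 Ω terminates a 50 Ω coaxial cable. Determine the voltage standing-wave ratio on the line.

VSWR ≈ 4.4

Γ = (220 − 50)/(220 + 50) = 0.63
VSWR = (1 + 0.63)/(1 − 0.63)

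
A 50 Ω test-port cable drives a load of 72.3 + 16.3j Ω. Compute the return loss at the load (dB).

RL ≈ 13 dB

Γ = (22.3 + j16.3)/(122.3 + j16.3), |Γ| = 0.224
RL = −20·log₁₀|Γ| = −20·log₁₀(0.224)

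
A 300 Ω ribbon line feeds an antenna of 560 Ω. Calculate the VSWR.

Γ = (560 − 300)/(560 + 300) = 0.302
VSWR = (1 + 0.302)/(1 − 0.302)

VSWR ≈ 1.87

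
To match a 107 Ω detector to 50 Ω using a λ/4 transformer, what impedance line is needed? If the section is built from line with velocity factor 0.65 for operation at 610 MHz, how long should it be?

Z_qwt ≈ 73.1 Ω; length ≈ 7.99 cm

Z_qwt = √(Z_0·R_L) = √(50 × 107) = √5350
λ = 0.65·c/f = 0.32 m, so l = λ/4 = 0.0799 m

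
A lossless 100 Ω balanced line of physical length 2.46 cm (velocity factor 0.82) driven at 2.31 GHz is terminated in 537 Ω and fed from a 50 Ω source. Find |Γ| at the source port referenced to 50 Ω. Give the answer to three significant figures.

λ = v/f = 0.82·c / 2.31 GHz = 0.106 m
βl = 2π·l/λ = 2π × 0.231 = 83.2°
tan(βl) = 8.34
Z_in = Z_0·(Z_L + jZ_0·tanβl)/(Z_0 + jZ_L·tanβl) = 18.9 − j11.6 Ω
Γ_s = (Z_in − Z_s)/(Z_in + Z_s) = (-31.1 − j11.6)/(68.9 − j11.6), |Γ_s| = 0.475

|Γ| ≈ 0.475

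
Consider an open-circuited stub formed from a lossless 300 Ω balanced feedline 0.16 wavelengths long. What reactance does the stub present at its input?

X_in ≈ -190 Ω (capacitive)

βl = 2π × 0.16 = 57.6°
tan(βl) = 1.58
For an open-circuited stub, Z_in = −jZ_0·cot(βl) = −jZ_0/tan(βl)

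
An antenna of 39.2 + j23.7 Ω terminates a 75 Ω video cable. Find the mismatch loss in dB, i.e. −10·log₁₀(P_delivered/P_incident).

mismatch loss ≈ 0.632 dB

Γ = (-35.8 + j23.7)/(114.2 + j23.7), |Γ| = 0.368
|Γ|² = 0.136, so P_del/P_inc = 1 − |Γ|² = 0.864
ML = −10·log₁₀(1 − |Γ|²)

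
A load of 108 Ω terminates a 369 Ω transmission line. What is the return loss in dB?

Γ = (108 − 369)/(108 + 369) = -0.547
RL = −20·log₁₀|Γ| = −20·log₁₀(0.547)

RL ≈ 5.24 dB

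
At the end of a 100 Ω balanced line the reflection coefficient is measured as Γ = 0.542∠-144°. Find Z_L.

Z_L ≈ 32.5 − j29.4 Ω

Z_L = Z_0·(1 + Γ)/(1 − Γ) = 100·(0.562 − j0.319)/(1.44 + j0.319)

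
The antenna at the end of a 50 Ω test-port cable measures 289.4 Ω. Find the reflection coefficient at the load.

Γ = (Z_L − Z_0)/(Z_L + Z_0) = (289.4 − 50)/(289.4 + 50) = 239.4/339.4

Γ = 0.705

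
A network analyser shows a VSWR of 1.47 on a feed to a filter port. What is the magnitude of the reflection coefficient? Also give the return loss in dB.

|Γ| ≈ 0.19; return loss ≈ 14.4 dB

|Γ| = (S − 1)/(S + 1) = (1.47 − 1)/(1.47 + 1) = 0.47/2.47
RL = −20·log₁₀|Γ| = −20·log₁₀(0.19)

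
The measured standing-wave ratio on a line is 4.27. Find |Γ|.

|Γ| ≈ 0.62

|Γ| = (S − 1)/(S + 1) = (4.27 − 1)/(4.27 + 1) = 3.27/5.27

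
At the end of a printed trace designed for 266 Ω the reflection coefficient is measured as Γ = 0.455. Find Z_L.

Z_L = Z_0·(1 + Γ)/(1 − Γ) = 266·(1.46)/(0.545)

Z_L ≈ 710 Ω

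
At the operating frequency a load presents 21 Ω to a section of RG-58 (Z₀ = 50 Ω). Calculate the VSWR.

Γ = (21 − 50)/(21 + 50) = -0.408
VSWR = (1 + 0.408)/(1 − 0.408)

VSWR ≈ 2.38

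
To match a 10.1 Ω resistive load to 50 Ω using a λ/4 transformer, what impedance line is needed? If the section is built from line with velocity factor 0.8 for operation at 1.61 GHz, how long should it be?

Z_qwt ≈ 22.5 Ω; length ≈ 3.73 cm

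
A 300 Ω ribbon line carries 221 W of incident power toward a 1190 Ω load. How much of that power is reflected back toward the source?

P_reflected ≈ 78.8 W

Γ = (1190 − 300)/(1190 + 300) = 0.597
|Γ|² = 0.357
P_refl = |Γ|²·P_inc = 78.8 W, P_del = (1 − |Γ|²)·P_inc = 142 W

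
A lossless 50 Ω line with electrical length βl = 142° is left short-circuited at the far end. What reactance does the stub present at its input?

tan(βl) = -0.781
For a short-circuited stub, Z_in = jZ_0·tan(βl)

X_in ≈ -39.1 Ω (capacitive)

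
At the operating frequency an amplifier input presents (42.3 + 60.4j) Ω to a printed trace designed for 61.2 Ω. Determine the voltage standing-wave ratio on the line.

Γ = (Z_L − Z_0)/(Z_L + Z_0) = (-18.9 + j60.4)/(103.5 + j60.4)
|Γ| = 63.3/120 = 0.528
VSWR = (1 + |Γ|)/(1 − |Γ|) = 1.53/0.472

VSWR ≈ 3.24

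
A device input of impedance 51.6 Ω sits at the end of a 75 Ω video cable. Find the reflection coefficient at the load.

Γ = -0.185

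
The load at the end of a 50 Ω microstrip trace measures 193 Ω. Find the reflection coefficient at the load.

Γ = 0.588

Γ = (Z_L − Z_0)/(Z_L + Z_0) = (193 − 50)/(193 + 50) = 143/243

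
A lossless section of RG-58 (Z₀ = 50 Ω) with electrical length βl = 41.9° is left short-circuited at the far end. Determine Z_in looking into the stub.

tan(βl) = 0.897
For a short-circuited stub, Z_in = jZ_0·tan(βl)

Z_in ≈ +j44.9 Ω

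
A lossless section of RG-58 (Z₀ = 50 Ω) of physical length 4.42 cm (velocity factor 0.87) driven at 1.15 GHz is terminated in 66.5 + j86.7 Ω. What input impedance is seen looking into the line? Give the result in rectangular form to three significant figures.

Z_in ≈ 20.6 − j39.3 Ω

λ = v/f = 0.87·c / 1.15 GHz = 0.227 m
βl = 2π·l/λ = 2π × 0.195 = 70.1°
tan(βl) = tan(70.1°) = 2.76
Z_in = Z_0·(Z_L + jZ_0·tanβl)/(Z_0 + jZ_L·tanβl)
     = 50·(66.5 + j225)/(-190 + j184)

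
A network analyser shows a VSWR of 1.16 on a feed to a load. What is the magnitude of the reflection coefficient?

|Γ| = (S − 1)/(S + 1) = (1.16 − 1)/(1.16 + 1) = 0.16/2.16

|Γ| ≈ 0.0741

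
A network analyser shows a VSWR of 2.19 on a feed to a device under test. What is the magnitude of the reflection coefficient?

|Γ| ≈ 0.373

|Γ| = (S − 1)/(S + 1) = (2.19 − 1)/(2.19 + 1) = 1.19/3.19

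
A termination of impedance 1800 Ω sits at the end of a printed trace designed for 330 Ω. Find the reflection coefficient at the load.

Γ = 0.69

Γ = (Z_L − Z_0)/(Z_L + Z_0) = (1800 − 330)/(1800 + 330) = 1470/2130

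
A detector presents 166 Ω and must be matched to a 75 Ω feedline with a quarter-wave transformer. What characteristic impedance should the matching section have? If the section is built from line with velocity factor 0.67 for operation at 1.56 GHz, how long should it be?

Z_qwt = √(Z_0·R_L) = √(75 × 166) = √12450
λ = 0.67·c/f = 0.129 m, so l = λ/4 = 0.0322 m

Z_qwt ≈ 112 Ω; length ≈ 3.22 cm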